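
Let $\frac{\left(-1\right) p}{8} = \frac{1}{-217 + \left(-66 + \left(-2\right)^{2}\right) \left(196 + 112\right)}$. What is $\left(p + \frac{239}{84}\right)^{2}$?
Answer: $\frac{434936293009}{53710843536} \approx 8.0977$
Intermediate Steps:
$p = \frac{8}{19313}$ ($p = - \frac{8}{-217 + \left(-66 + \left(-2\right)^{2}\right) \left(196 + 112\right)} = - \frac{8}{-217 + \left(-66 + 4\right) 308} = - \frac{8}{-217 - 19096} = - \frac{8}{-19313} = \left(-8\right) \left(- \frac{1}{19313}\right) = \frac{8}{19313} \approx 0.00041423$)
$\left(p + \frac{239}{84}\right)^{2} = \left(\frac{8}{19313} + \frac{239}{84}\right)^{2} = \left(\frac{659497}{231756}\right)^{2} = \frac{434936293009}{53710843536}$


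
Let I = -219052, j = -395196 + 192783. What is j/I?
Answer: 202413/219052 ≈ 0.92404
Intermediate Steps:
j = -202413
j/I = -202413/(-219052) = -202413*(-1/219052) = 202413/219052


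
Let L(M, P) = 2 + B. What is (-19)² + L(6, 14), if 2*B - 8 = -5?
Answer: 729/2 ≈ 364.50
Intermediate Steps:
B = 3/2 (B = 4 + (½)*(-5) = 4 - 5/2 = 3/2 ≈ 1.5000)
L(M, P) = 7/2 (L(M, P) = 2 + 3/2 = 7/2)
(-19)² + L(6, 14) = (-19)² + 7/2 = 361 + 7/2 = 729/2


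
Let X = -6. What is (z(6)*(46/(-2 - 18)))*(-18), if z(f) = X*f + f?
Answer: -1242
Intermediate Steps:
z(f) = -5*f (z(f) = -6*f + f = -5*f)
(z(6)*(46/(-2 - 18)))*(-18) = ((-5*6)*(46/(-2 - 18)))*(-18) = -1380/(-20)*(-18) = -1380*(-1)/20*(-18) = -30*(-23/10)*(-18) = 69*(-18) = -1242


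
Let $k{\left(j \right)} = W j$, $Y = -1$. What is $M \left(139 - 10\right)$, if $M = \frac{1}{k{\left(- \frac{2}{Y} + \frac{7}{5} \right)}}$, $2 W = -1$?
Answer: $- \frac{1290}{17} \approx -75.882$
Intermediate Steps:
$W = - \frac{1}{2}$ ($W = \frac{1}{2} \left(-1\right) = - \frac{1}{2} \approx -0.5$)
$k{\left(j \right)} = - \frac{j}{2}$
$M = - \frac{10}{17}$ ($M = \frac{1}{\left(- \frac{1}{2}\right) \left(- \frac{2}{-1} + \frac{7}{5}\right)} = \frac{1}{\left(- \frac{1}{2}\right) \left(\left(-2\right) \left(-1\right) + 7 \cdot \frac{1}{5}\right)} = \frac{1}{\left(- \frac{1}{2}\right) \left(2 + \frac{7}{5}\right)} = \frac{1}{\left(- \frac{1}{2}\right) \frac{17}{5}} = \frac{1}{- \frac{17}{10}} = - \frac{10}{17} \approx -0.58823$)
$M \left(139 - 10\right) = - \frac{10 \left(139 - 10\right)}{17} = \left(- \frac{10}{17}\right) 129 = - \frac{1290}{17}$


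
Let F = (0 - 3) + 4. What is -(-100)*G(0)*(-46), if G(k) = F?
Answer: -4600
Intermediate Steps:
F = 1 (F = -3 + 4 = 1)
G(k) = 1
-(-100)*G(0)*(-46) = -(-100)*(-46) = -25*(-4)*(-46) = 100*(-46) = -4600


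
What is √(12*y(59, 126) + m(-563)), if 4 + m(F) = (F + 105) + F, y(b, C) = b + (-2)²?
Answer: I*√269 ≈ 16.401*I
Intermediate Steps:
y(b, C) = 4 + b (y(b, C) = b + 4 = 4 + b)
m(F) = 101 + 2*F (m(F) = -4 + ((F + 105) + F) = -4 + ((105 + F) + F) = -4 + (105 + 2*F) = 101 + 2*F)
√(12*y(59, 126) + m(-563)) = √(12*(4 + 59) + (101 + 2*(-563))) = √(12*63 + (101 - 1126)) = √(756 - 1025) = √(-269) = I*√269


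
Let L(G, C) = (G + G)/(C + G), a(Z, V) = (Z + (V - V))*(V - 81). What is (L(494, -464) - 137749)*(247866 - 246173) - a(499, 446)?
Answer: -3500031538/15 ≈ -2.3334e+8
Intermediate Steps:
a(Z, V) = Z*(-81 + V) (a(Z, V) = (Z + 0)*(-81 + V) = Z*(-81 + V))
L(G, C) = 2*G/(C + G) (L(G, C) = (2*G)/(C + G) = 2*G/(C + G))
(L(494, -464) - 137749)*(247866 - 246173) - a(499, 446) = (2*494/(-464 + 494) - 137749)*(247866 - 246173) - 499*(-81 + 446) = (2*494/30 - 137749)*1693 - 499*365 = (2*494*(1/30) - 137749)*1693 - 1*182135 = (494/15 - 137749)*1693 - 182135 = -2065741/15*1693 - 182135 = -3497299513/15 - 182135 = -3500031538/15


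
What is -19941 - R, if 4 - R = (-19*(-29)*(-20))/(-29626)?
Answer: -295439775/14813 ≈ -19945.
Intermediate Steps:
R = 53742/14813 (R = 4 - -19*(-29)*(-20)/(-29626) = 4 - 551*(-20)*(-1)/29626 = 4 - (-11020)*(-1)/29626 = 4 - 1*5510/14813 = 4 - 5510/14813 = 53742/14813 ≈ 3.6280)
-19941 - R = -19941 - 1*53742/14813 = -19941 - 53742/14813 = -295439775/14813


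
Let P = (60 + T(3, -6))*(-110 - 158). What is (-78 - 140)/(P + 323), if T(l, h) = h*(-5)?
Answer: 218/23797 ≈ 0.0091608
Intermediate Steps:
T(l, h) = -5*h
P = -24120 (P = (60 - 5*(-6))*(-110 - 158) = (60 + 30)*(-268) = 90*(-268) = -24120)
(-78 - 140)/(P + 323) = (-78 - 140)/(-24120 + 323) = -218/(-23797) = -218*(-1/23797) = 218/23797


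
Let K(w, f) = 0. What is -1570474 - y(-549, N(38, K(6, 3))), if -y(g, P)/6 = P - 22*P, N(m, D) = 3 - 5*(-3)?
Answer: -1572742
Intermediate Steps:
N(m, D) = 18 (N(m, D) = 3 + 15 = 18)
y(g, P) = 126*P (y(g, P) = -6*(P - 22*P) = -(-126)*P = 126*P)
-1570474 - y(-549, N(38, K(6, 3))) = -1570474 - 126*18 = -1570474 - 1*2268 = -1570474 - 2268 = -1572742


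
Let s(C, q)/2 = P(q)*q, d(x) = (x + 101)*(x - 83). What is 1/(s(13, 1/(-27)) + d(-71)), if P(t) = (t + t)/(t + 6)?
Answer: -4347/20083136 ≈ -0.00021645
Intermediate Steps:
d(x) = (-83 + x)*(101 + x) (d(x) = (101 + x)*(-83 + x) = (-83 + x)*(101 + x))
P(t) = 2*t/(6 + t) (P(t) = (2*t)/(6 + t) = 2*t/(6 + t))
s(C, q) = 4*q²/(6 + q) (s(C, q) = 2*((2*q/(6 + q))*q) = 2*(2*q²/(6 + q)) = 4*q²/(6 + q))
1/(s(13, 1/(-27)) + d(-71)) = 1/(4*(1/(-27))²/(6 + 1/(-27)) + (-8383 + (-71)² + 18*(-71))) = 1/(4*(-1/27)²/(6 - 1/27) + (-8383 + 5041 - 1278)) = 1/(4*(1/729)/(161/27) - 4620) = 1/(4*(1/729)*(27/161) - 4620) = 1/(4/4347 - 4620) = 1/(-20083136/4347) = -4347/20083136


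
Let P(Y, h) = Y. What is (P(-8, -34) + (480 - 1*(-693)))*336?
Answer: 391440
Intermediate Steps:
(P(-8, -34) + (480 - 1*(-693)))*336 = (-8 + (480 - 1*(-693)))*336 = (-8 + (480 + 693))*336 = (-8 + 1173)*336 = 1165*336 = 391440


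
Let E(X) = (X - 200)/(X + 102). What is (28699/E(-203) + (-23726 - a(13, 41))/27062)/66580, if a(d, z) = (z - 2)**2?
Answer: 78431711597/726120547880 ≈ 0.10801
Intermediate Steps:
a(d, z) = (-2 + z)**2
E(X) = (-200 + X)/(102 + X)
(28699/E(-203) + (-23726 - a(13, 41))/27062)/66580 = (28699/(((-200 - 203)/(102 - 203))) + (-23726 - (-2 + 41)**2)/27062)/66580 = (28699/((-403/(-101))) + (-23726 - 1*39**2)*(1/27062))*(1/66580) = (28699/((-1/101*(-403))) + (-23726 - 1*1521)*(1/27062))*(1/66580) = (28699/(403/101) + (-23726 - 1521)*(1/27062))*(1/66580) = (28699*(101/403) - 25247*1/27062)*(1/66580) = (2898599/403 - 25247/27062)*(1/66580) = (78431711597/10905986)*(1/66580) = 78431711597/726120547880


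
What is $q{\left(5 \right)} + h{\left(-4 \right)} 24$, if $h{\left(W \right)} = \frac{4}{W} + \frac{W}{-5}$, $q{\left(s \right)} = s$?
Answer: $\frac{1}{5} \approx 0.2$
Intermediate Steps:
$h{\left(W \right)} = \frac{4}{W} - \frac{W}{5}$ ($h{\left(W \right)} = \frac{4}{W} + W \left(- \frac{1}{5}\right) = \frac{4}{W} - \frac{W}{5}$)
$q{\left(5 \right)} + h{\left(-4 \right)} 24 = 5 + \left(\frac{4}{-4} - - \frac{4}{5}\right) 24 = 5 + \left(4 \left(- \frac{1}{4}\right) + \frac{4}{5}\right) 24 = 5 + \left(-1 + \frac{4}{5}\right) 24 = 5 - \frac{24}{5} = \frac{1}{5}$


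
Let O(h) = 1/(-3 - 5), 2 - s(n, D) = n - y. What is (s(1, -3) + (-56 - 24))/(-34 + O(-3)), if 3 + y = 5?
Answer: 88/39 ≈ 2.2564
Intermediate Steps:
y = 2 (y = -3 + 5 = 2)
s(n, D) = 4 - n (s(n, D) = 2 - (n - 1*2) = 2 - (n - 2) = 2 - (-2 + n) = 2 + (2 - n) = 4 - n)
O(h) = -1/8 (O(h) = 1/(-8) = -1/8)
(s(1, -3) + (-56 - 24))/(-34 + O(-3)) = ((4 - 1*1) + (-56 - 24))/(-34 - 1/8) = ((4 - 1) - 80)/(-273/8) = (3 - 80)*(-8/273) = -77*(-8/273) = 88/39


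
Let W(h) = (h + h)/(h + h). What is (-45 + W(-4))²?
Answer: 1936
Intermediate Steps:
W(h) = 1 (W(h) = (2*h)/((2*h)) = (2*h)*(1/(2*h)) = 1)
(-45 + W(-4))² = (-45 + 1)² = (-44)² = 1936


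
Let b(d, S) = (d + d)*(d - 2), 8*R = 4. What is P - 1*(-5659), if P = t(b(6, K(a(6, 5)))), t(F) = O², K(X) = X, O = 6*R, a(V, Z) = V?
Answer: 5668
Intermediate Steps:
R = ½ (R = (⅛)*4 = ½ ≈ 0.50000)
O = 3 (O = 6*(½) = 3)
b(d, S) = 2*d*(-2 + d) (b(d, S) = (2*d)*(-2 + d) = 2*d*(-2 + d))
t(F) = 9 (t(F) = 3² = 9)
P = 9
P - 1*(-5659) = 9 - 1*(-5659) = 9 + 5659 = 5668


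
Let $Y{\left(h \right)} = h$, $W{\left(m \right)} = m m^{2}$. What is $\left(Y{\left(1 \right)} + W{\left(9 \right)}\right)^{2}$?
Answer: $532900$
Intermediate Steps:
$W{\left(m \right)} = m^{3}$
$\left(Y{\left(1 \right)} + W{\left(9 \right)}\right)^{2} = \left(1 + 9^{3}\right)^{2} = \left(1 + 729\right)^{2} = 730^{2} = 532900$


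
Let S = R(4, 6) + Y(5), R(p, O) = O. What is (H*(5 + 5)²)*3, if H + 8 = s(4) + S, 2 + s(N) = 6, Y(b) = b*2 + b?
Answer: 5100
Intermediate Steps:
Y(b) = 3*b (Y(b) = 2*b + b = 3*b)
s(N) = 4 (s(N) = -2 + 6 = 4)
S = 21 (S = 6 + 3*5 = 6 + 15 = 21)
H = 17 (H = -8 + (4 + 21) = -8 + 25 = 17)
(H*(5 + 5)²)*3 = (17*(5 + 5)²)*3 = (17*10²)*3 = (17*100)*3 = 1700*3 = 5100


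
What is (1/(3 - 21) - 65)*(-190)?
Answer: 111245/9 ≈ 12361.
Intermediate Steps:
(1/(3 - 21) - 65)*(-190) = (1/(-18) - 65)*(-190) = (-1/18 - 65)*(-190) = -1171/18*(-190) = 111245/9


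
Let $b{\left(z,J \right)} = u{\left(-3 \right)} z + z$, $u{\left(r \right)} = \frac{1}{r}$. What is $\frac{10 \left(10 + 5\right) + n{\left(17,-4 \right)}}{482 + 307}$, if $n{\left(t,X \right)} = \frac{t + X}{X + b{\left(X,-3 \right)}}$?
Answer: $\frac{987}{5260} \approx 0.18764$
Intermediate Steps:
$b{\left(z,J \right)} = \frac{2 z}{3}$ ($b{\left(z,J \right)} = \frac{z}{-3} + z = - \frac{z}{3} + z = \frac{2 z}{3}$)
$n{\left(t,X \right)} = \frac{3 \left(X + t\right)}{5 X}$ ($n{\left(t,X \right)} = \frac{t + X}{X + \frac{2 X}{3}} = \frac{X + t}{\frac{5}{3} X} = \left(X + t\right) \frac{3}{5 X} = \frac{3 \left(X + t\right)}{5 X}$)
$\frac{10 \left(10 + 5\right) + n{\left(17,-4 \right)}}{482 + 307} = \frac{10 \left(10 + 5\right) + \frac{3 \left(-4 + 17\right)}{5 \left(-4\right)}}{482 + 307} = \frac{10 \cdot 15 + \frac{3}{5} \left(- \frac{1}{4}\right) 13}{789} = \left(150 - \frac{39}{20}\right) \frac{1}{789} = \frac{2961}{20} \cdot \frac{1}{789} = \frac{987}{5260}$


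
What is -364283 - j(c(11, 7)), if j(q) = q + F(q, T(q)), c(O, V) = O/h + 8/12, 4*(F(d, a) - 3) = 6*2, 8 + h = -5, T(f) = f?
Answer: -14207264/39 ≈ -3.6429e+5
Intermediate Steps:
h = -13 (h = -8 - 5 = -13)
F(d, a) = 6 (F(d, a) = 3 + (6*2)/4 = 3 + (¼)*12 = 3 + 3 = 6)
c(O, V) = ⅔ - O/13 (c(O, V) = O/(-13) + 8/12 = O*(-1/13) + 8*(1/12) = -O/13 + ⅔ = ⅔ - O/13)
j(q) = 6 + q (j(q) = q + 6 = 6 + q)
-364283 - j(c(11, 7)) = -364283 - (6 + (⅔ - 1/13*11)) = -364283 - (6 + (⅔ - 11/13)) = -364283 - (6 - 7/39) = -364283 - 1*227/39 = -364283 - 227/39 = -14207264/39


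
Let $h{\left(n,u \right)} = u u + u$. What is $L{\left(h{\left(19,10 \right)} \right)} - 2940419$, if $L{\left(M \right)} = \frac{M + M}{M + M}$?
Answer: $-2940418$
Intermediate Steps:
$h{\left(n,u \right)} = u + u^{2}$ ($h{\left(n,u \right)} = u^{2} + u = u + u^{2}$)
$L{\left(M \right)} = 1$ ($L{\left(M \right)} = \frac{2 M}{2 M} = 2 M \frac{1}{2 M} = 1$)
$L{\left(h{\left(19,10 \right)} \right)} - 2940419 = 1 - 2940419 = -2940418$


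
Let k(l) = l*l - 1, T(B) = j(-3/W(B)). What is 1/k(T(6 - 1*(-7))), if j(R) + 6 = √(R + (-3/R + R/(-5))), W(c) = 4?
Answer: 20/513 + 5*√85/2052 ≈ 0.061451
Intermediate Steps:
j(R) = -6 + √(-3/R + 4*R/5) (j(R) = -6 + √(R + (-3/R + R/(-5))) = -6 + √(R + (-3/R + R*(-⅕))) = -6 + √(R + (-3/R - R/5)) = -6 + √(-3/R + 4*R/5))
T(B) = -6 + √85/5 (T(B) = -6 + √(-75/((-3/4)) + 20*(-3/4))/5 = -6 + √(-75/((-3*¼)) + 20*(-3*¼))/5 = -6 + √(-75/(-¾) + 20*(-¾))/5 = -6 + √(-75*(-4/3) - 15)/5 = -6 + √(100 - 15)/5 = -6 + √85/5)
k(l) = -1 + l² (k(l) = l² - 1 = -1 + l²)
1/k(T(6 - 1*(-7))) = 1/(-1 + (-6 + √85/5)²)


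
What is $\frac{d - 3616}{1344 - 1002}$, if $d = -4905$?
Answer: $- \frac{8521}{342} \approx -24.915$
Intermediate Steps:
$\frac{d - 3616}{1344 - 1002} = \frac{-4905 - 3616}{1344 - 1002} = - \frac{8521}{342}$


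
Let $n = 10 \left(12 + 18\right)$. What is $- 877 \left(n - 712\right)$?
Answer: $361324$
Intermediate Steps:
$n = 300$ ($n = 10 \cdot 30 = 300$)
$- 877 \left(n - 712\right) = - 877 \left(300 - 712\right) = \left(-877\right) \left(-412\right) = 361324$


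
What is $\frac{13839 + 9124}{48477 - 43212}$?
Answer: $\frac{22963}{5265} \approx 4.3614$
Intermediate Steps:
$\frac{13839 + 9124}{48477 - 43212} = \frac{22963}{5265}$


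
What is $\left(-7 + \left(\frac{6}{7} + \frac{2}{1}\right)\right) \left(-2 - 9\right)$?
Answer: $\frac{319}{7} \approx 45.571$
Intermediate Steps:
$\left(-7 + \left(\frac{6}{7} + \frac{2}{1}\right)\right) \left(-2 - 9\right) = \left(-7 + \left(6 \cdot \frac{1}{7} + 2 \cdot 1\right)\right) \left(-2 - 9\right) = \left(-7 + \left(\frac{6}{7} + 2\right)\right) \left(-11\right) = \left(-7 + \frac{20}{7}\right) \left(-11\right) = \left(- \frac{29}{7}\right) \left(-11\right) = \frac{319}{7}$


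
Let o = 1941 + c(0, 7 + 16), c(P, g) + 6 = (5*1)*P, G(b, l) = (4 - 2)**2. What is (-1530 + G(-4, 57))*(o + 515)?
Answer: -3738700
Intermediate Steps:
G(b, l) = 4 (G(b, l) = 2**2 = 4)
c(P, g) = -6 + 5*P (c(P, g) = -6 + (5*1)*P = -6 + 5*P)
o = 1935 (o = 1941 + (-6 + 5*0) = 1941 + (-6 + 0) = 1941 - 6 = 1935)
(-1530 + G(-4, 57))*(o + 515) = (-1530 + 4)*(1935 + 515) = -1526*2450 = -3738700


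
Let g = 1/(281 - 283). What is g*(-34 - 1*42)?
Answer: 38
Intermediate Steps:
g = -1/2 (g = 1/(-2) = -1/2 ≈ -0.50000)
g*(-34 - 1*42) = -(-34 - 1*42)/2 = -(-34 - 42)/2 = -1/2*(-76) = 38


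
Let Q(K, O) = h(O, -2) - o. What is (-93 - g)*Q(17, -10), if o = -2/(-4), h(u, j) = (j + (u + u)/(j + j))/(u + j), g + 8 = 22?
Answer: 321/4 ≈ 80.250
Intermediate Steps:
g = 14 (g = -8 + 22 = 14)
h(u, j) = (j + u/j)/(j + u) (h(u, j) = (j + (2*u)/((2*j)))/(j + u) = (j + (2*u)*(1/(2*j)))/(j + u) = (j + u/j)/(j + u))
o = ½ (o = -2*(-¼) = ½ ≈ 0.50000)
Q(K, O) = -½ - (4 + O)/(2*(-2 + O)) (Q(K, O) = (O + (-2)²)/((-2)*(-2 + O)) - 1*½ = -(O + 4)/(2*(-2 + O)) - ½ = -(4 + O)/(2*(-2 + O)) - ½ = -½ - (4 + O)/(2*(-2 + O)))
(-93 - g)*Q(17, -10) = (-93 - 1*14)*((-1 - 1*(-10))/(-2 - 10)) = (-93 - 14)*((-1 + 10)/(-12)) = -(-107)*9/12 = -107*(-¾) = 321/4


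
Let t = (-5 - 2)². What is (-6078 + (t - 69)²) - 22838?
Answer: -28516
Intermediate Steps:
t = 49 (t = (-7)² = 49)
(-6078 + (t - 69)²) - 22838 = (-6078 + (49 - 69)²) - 22838 = (-6078 + (-20)²) - 22838 = (-6078 + 400) - 22838 = -5678 - 22838 = -28516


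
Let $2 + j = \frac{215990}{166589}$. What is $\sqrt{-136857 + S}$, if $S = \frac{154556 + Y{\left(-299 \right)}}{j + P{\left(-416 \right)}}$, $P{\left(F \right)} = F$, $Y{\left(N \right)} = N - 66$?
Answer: $\frac{i \sqrt{18368935809546263911}}{11569702} \approx 370.44 i$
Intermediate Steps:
$Y{\left(N \right)} = -66 + N$
$j = - \frac{117188}{166589}$ ($j = -2 + \frac{215990}{166589} = - \frac{117188}{166589} \approx -0.70346$)
$S = - \frac{8562174833}{23139404}$ ($S = \frac{154556 - 365}{- \frac{117188}{166589} - 416} = \frac{154556 - 365}{- \frac{69418212}{166589}} = 154191 \left(- \frac{166589}{69418212}\right) = - \frac{8562174833}{23139404} \approx -370.03$)
$\sqrt{-136857 + S} = \sqrt{-136857 - \frac{8562174833}{23139404}} = \sqrt{- \frac{3175351588061}{23139404}} = \frac{i \sqrt{18368935809546263911}}{11569702}$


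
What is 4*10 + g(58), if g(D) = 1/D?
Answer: 2321/58 ≈ 40.017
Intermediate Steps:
4*10 + g(58) = 4*10 + 1/58 = 40 + 1/58 = 2321/58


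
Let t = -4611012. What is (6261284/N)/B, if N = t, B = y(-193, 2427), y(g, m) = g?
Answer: 1565321/222481329 ≈ 0.0070357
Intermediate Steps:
B = -193
N = -4611012
(6261284/N)/B = (6261284/(-4611012))/(-193) = (6261284*(-1/4611012))*(-1/193) = -1565321/1152753*(-1/193) = 1565321/222481329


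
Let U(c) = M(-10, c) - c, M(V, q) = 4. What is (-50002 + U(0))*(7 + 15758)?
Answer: -788218470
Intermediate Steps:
U(c) = 4 - c
(-50002 + U(0))*(7 + 15758) = (-50002 + (4 - 1*0))*(7 + 15758) = (-50002 + (4 + 0))*15765 = (-50002 + 4)*15765 = -49998*15765 = -788218470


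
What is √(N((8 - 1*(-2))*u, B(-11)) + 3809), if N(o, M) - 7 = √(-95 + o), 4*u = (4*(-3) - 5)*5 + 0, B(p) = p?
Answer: √(15264 + 2*I*√1230)/2 ≈ 61.774 + 0.14193*I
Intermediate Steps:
u = -85/4 (u = ((4*(-3) - 5)*5 + 0)/4 = ((-12 - 5)*5 + 0)/4 = (-17*5 + 0)/4 = (-85 + 0)/4 = (¼)*(-85) = -85/4 ≈ -21.250)
N(o, M) = 7 + √(-95 + o)
√(N((8 - 1*(-2))*u, B(-11)) + 3809) = √((7 + √(-95 + (8 - 1*(-2))*(-85/4))) + 3809) = √((7 + √(-95 + (8 + 2)*(-85/4))) + 3809) = √((7 + √(-95 + 10*(-85/4))) + 3809) = √((7 + √(-95 - 425/2)) + 3809) = √((7 + √(-615/2)) + 3809) = √((7 + I*√1230/2) + 3809) = √(3816 + I*√1230/2)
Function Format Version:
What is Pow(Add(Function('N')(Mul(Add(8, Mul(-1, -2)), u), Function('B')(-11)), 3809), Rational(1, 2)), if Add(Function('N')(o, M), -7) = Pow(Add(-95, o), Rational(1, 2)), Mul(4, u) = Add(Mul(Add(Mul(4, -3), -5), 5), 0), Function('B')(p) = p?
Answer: Mul(Rational(1, 2), Pow(Add(15264, Mul(2, I, Pow(1230, Rational(1, 2)))), Rational(1, 2))) ≈ Add(61.774, Mul(0.14193, I))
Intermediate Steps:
u = Rational(-85, 4) (u = Mul(Rational(1, 4), Add(Mul(Add(Mul(4, -3), -5), 5), 0)) = Mul(Rational(1, 4), Add(Mul(Add(-12, -5), 5), 0)) = Mul(Rational(1, 4), Add(Mul(-17, 5), 0)) = Mul(Rational(1, 4), Add(-85, 0)) = Mul(Rational(1, 4), -85) = Rational(-85, 4) ≈ -21.250)
Function('N')(o, M) = Add(7, Pow(Add(-95, o), Rational(1, 2)))
Pow(Add(Function('N')(Mul(Add(8, Mul(-1, -2)), u), Function('B')(-11)), 3809), Rational(1, 2)) = Pow(Add(Add(7, Pow(Add(-95, Mul(Add(8, Mul(-1, -2)), Rational(-85, 4))), Rational(1, 2))), 3809), Rational(1, 2)) = Pow(Add(Add(7, Pow(Add(-95, Mul(Add(8, 2), Rational(-85, 4))), Rational(1, 2))), 3809), Rational(1, 2)) = Pow(Add(Add(7, Pow(Add(-95, Mul(10, Rational(-85, 4))), Rational(1, 2))), 3809), Rational(1, 2)) = Pow(Add(Add(7, Pow(Add(-95, Rational(-425, 2)), Rational(1, 2))), 3809), Rational(1, 2)) = Pow(Add(Add(7, Pow(Rational(-615, 2), Rational(1, 2))), 3809), Rational(1, 2)) = Pow(Add(Add(7, Mul(Rational(1, 2), I, Pow(1230, Rational(1, 2)))), 3809), Rational(1, 2)) = Pow(Add(3816, Mul(Rational(1, 2), I, Pow(1230, Rational(1, 2)))), Rational(1, 2))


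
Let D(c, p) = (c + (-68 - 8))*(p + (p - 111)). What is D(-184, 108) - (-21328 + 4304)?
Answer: -10276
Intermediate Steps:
D(c, p) = (-111 + 2*p)*(-76 + c) (D(c, p) = (c - 76)*(p + (-111 + p)) = (-76 + c)*(-111 + 2*p) = (-111 + 2*p)*(-76 + c))
D(-184, 108) - (-21328 + 4304) = (8436 - 152*108 - 111*(-184) + 2*(-184)*108) - (-21328 + 4304) = (8436 - 16416 + 20424 - 39744) - 1*(-17024) = -27300 + 17024 = -10276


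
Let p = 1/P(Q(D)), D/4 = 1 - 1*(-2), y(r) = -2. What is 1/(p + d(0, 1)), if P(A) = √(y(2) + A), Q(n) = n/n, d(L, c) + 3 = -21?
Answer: -24/577 + I/577 ≈ -0.041594 + 0.0017331*I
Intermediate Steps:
d(L, c) = -24 (d(L, c) = -3 - 21 = -24)
D = 12 (D = 4*(1 - 1*(-2)) = 4*(1 + 2) = 4*3 = 12)
Q(n) = 1
P(A) = √(-2 + A)
p = -I (p = 1/(√(-2 + 1)) = 1/(√(-1)) = 1/I = -I ≈ -1.0*I)
1/(p + d(0, 1)) = 1/(-I - 24) = 1/(-24 - I) = (-24 + I)/577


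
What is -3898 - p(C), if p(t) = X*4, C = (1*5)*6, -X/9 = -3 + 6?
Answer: -3790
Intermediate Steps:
X = -27 (X = -9*(-3 + 6) = -9*3 = -27)
C = 30 (C = 5*6 = 30)
p(t) = -108 (p(t) = -27*4 = -108)
-3898 - p(C) = -3898 - 1*(-108) = -3898 + 108 = -3790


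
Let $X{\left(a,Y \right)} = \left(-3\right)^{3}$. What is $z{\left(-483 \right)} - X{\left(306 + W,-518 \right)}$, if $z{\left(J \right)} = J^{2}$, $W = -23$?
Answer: $233316$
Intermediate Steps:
$X{\left(a,Y \right)} = -27$
$z{\left(-483 \right)} - X{\left(306 + W,-518 \right)} = \left(-483\right)^{2} - -27 = 233289 + 27 = 233316$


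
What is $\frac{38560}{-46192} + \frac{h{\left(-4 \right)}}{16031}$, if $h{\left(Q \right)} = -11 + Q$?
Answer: $- \frac{38678015}{46281497} \approx -0.83571$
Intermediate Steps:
$\frac{38560}{-46192} + \frac{h{\left(-4 \right)}}{16031} = \frac{38560}{-46192} + \frac{-11 - 4}{16031} = 38560 \left(- \frac{1}{46192}\right) - \frac{15}{16031} = - \frac{2410}{2887} - \frac{15}{16031} = - \frac{38678015}{46281497}$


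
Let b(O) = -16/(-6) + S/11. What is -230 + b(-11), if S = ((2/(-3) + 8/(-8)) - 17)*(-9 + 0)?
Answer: -6998/33 ≈ -212.06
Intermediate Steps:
S = 168 (S = ((2*(-1/3) + 8*(-1/8)) - 17)*(-9) = ((-2/3 - 1) - 17)*(-9) = (-5/3 - 17)*(-9) = -56/3*(-9) = 168)
b(O) = 592/33 (b(O) = -16/(-6) + 168/11 = -16*(-1/6) + 168*(1/11) = 8/3 + 168/11 = 592/33)
-230 + b(-11) = -230 + 592/33 = -6998/33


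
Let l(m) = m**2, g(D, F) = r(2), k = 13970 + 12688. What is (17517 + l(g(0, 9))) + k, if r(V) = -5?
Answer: 44200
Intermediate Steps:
k = 26658
g(D, F) = -5
(17517 + l(g(0, 9))) + k = (17517 + (-5)**2) + 26658 = (17517 + 25) + 26658 = 17542 + 26658 = 44200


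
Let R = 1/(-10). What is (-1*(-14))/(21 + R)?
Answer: 140/209 ≈ 0.66986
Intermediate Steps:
R = -1/10 ≈ -0.10000
(-1*(-14))/(21 + R) = (-1*(-14))/(21 - 1/10) = 14/(209/10) = 14*(10/209) = 140/209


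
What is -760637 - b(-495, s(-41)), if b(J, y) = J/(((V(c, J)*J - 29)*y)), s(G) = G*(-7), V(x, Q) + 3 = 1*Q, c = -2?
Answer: -53807497129444/70740047 ≈ -7.6064e+5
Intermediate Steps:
V(x, Q) = -3 + Q (V(x, Q) = -3 + 1*Q = -3 + Q)
s(G) = -7*G
b(J, y) = J/(y*(-29 + J*(-3 + J))) (b(J, y) = J/((((-3 + J)*J - 29)*y)) = J/(((J*(-3 + J) - 29)*y)) = J/(((-29 + J*(-3 + J))*y)) = J/((y*(-29 + J*(-3 + J)))) = J*(1/(y*(-29 + J*(-3 + J)))) = J/(y*(-29 + J*(-3 + J))))
-760637 - b(-495, s(-41)) = -760637 - (-495)/(((-7*(-41)))*(-29 - 495*(-3 - 495))) = -760637 - (-495)/(287*(-29 - 495*(-498))) = -760637 - (-495)/(287*(-29 + 246510)) = -760637 - (-495)/(287*246481) = -760637 - 1*(-495/70740047) = -760637 + 495/70740047 = -53807497129444/70740047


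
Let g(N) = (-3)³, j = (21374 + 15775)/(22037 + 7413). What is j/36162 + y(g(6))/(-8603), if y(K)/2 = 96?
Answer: -1388808299/62326154100 ≈ -0.022283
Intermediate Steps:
j = 37149/29450 ≈ 1.2614
g(N) = -27
y(K) = 192 (y(K) = 2*96 = 192)
j/36162 + y(g(6))/(-8603) = (37149/29450)/36162 + 192/(-8603) = (37149/29450)*(1/36162) + 192*(-1/8603) = 1769/50712900 - 192/8603 = -1388808299/62326154100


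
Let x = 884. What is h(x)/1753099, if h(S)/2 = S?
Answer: 1768/1753099 ≈ 0.0010085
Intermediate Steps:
h(S) = 2*S
h(x)/1753099 = (2*884)/1753099 = 1768*(1/1753099) = 1768/1753099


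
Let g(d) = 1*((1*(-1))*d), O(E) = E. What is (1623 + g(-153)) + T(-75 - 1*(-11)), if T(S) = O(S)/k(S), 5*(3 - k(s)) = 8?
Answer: 12112/7 ≈ 1730.3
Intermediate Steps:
k(s) = 7/5 (k(s) = 3 - ⅕*8 = 3 - 8/5 = 7/5)
T(S) = 5*S/7 (T(S) = S/(7/5) = S*(5/7) = 5*S/7)
g(d) = -d (g(d) = 1*(-d) = -d)
(1623 + g(-153)) + T(-75 - 1*(-11)) = (1623 - 1*(-153)) + 5*(-75 - 1*(-11))/7 = (1623 + 153) + 5*(-75 + 11)/7 = 1776 + (5/7)*(-64) = 1776 - 320/7 = 12112/7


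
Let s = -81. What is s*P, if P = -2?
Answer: 162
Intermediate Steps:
s*P = -81*(-2) = 162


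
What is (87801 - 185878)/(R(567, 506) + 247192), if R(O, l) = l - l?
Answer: -98077/247192 ≈ -0.39676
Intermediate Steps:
R(O, l) = 0
(87801 - 185878)/(R(567, 506) + 247192) = (87801 - 185878)/(0 + 247192) = -98077/247192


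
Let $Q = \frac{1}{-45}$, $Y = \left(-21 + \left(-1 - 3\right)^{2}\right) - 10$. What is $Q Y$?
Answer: $\frac{1}{3} \approx 0.33333$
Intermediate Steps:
$Y = -15$ ($Y = \left(-21 + \left(-4\right)^{2}\right) - 10 = \left(-21 + 16\right) - 10 = -5 - 10 = -15$)
$Q = - \frac{1}{45} \approx -0.022222$
$Q Y = \left(- \frac{1}{45}\right) \left(-15\right) = \frac{1}{3}$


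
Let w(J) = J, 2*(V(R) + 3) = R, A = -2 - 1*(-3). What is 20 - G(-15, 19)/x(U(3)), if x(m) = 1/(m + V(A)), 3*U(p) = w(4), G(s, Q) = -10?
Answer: 25/3 ≈ 8.3333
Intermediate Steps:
A = 1 (A = -2 + 3 = 1)
V(R) = -3 + R/2
U(p) = 4/3 (U(p) = (1/3)*4 = 4/3)
x(m) = 1/(-5/2 + m) (x(m) = 1/(m + (-3 + (1/2)*1)) = 1/(m + (-3 + 1/2)) = 1/(m - 5/2) = 1/(-5/2 + m))
20 - G(-15, 19)/x(U(3)) = 20 - (-10)/(2/(-5 + 2*(4/3))) = 20 - (-10)/(2/(-5 + 8/3)) = 20 - (-10)/(2/(-7/3)) = 20 - (-10)/(2*(-3/7)) = 20 - (-10)/(-6/7) = 20 - (-10)*(-7)/6 = 20 - 1*35/3 = 20 - 35/3 = 25/3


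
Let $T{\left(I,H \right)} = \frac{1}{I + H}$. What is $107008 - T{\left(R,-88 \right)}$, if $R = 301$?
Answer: $\frac{22792703}{213} \approx 1.0701 \cdot 10^{5}$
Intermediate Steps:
$T{\left(I,H \right)} = \frac{1}{H + I}$
$107008 - T{\left(R,-88 \right)} = 107008 - \frac{1}{-88 + 301} = 107008 - \frac{1}{213} = \frac{22792703}{213}$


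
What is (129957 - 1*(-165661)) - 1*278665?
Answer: 16953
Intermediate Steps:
(129957 - 1*(-165661)) - 1*278665 = (129957 + 165661) - 278665 = 295618 - 278665 = 16953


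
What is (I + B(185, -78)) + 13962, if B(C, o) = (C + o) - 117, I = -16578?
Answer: -2626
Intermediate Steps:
B(C, o) = -117 + C + o
(I + B(185, -78)) + 13962 = (-16578 + (-117 + 185 - 78)) + 13962 = (-16578 - 10) + 13962 = -16588 + 13962 = -2626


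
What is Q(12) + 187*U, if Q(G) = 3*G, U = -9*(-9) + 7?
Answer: 16492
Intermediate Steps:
U = 88 (U = 81 + 7 = 88)
Q(12) + 187*U = 3*12 + 187*88 = 36 + 16456 = 16492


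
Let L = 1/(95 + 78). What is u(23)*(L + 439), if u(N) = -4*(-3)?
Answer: 911376/173 ≈ 5268.1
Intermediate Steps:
u(N) = 12
L = 1/173 ≈ 0.0057803
u(23)*(L + 439) = 12*(1/173 + 439) = 12*(75948/173) = 911376/173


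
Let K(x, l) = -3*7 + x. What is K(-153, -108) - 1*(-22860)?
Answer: 22686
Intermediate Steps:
K(x, l) = -21 + x
K(-153, -108) - 1*(-22860) = (-21 - 153) - 1*(-22860) = -174 + 22860 = 22686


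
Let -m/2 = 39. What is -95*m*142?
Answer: 1052220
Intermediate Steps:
m = -78 (m = -2*39 = -78)
-95*m*142 = -95*(-78)*142 = 7410*142 = 1052220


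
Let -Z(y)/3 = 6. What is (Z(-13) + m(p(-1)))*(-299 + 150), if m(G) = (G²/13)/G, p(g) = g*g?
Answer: 34717/13 ≈ 2670.5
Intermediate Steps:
p(g) = g²
m(G) = G/13 (m(G) = (G²/13)/G = G/13)
Z(y) = -18 (Z(y) = -3*6 = -18)
(Z(-13) + m(p(-1)))*(-299 + 150) = (-18 + (1/13)*(-1)²)*(-299 + 150) = (-18 + (1/13)*1)*(-149) = (-18 + 1/13)*(-149) = -233/13*(-149) = 34717/13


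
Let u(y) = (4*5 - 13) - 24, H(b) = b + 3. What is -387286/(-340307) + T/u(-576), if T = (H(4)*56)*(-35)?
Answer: 4675595902/5785219 ≈ 808.20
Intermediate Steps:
H(b) = 3 + b
T = -13720 (T = ((3 + 4)*56)*(-35) = (7*56)*(-35) = 392*(-35) = -13720)
u(y) = -17 (u(y) = (20 - 13) - 24 = 7 - 24 = -17)
-387286/(-340307) + T/u(-576) = -387286/(-340307) - 13720/(-17) = -387286*(-1/340307) - 13720*(-1/17) = 387286/340307 + 13720/17 = 4675595902/5785219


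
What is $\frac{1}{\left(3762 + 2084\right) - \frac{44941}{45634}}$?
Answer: $\frac{45634}{266731423} \approx 0.00017109$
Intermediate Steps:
$\frac{1}{\left(3762 + 2084\right) - \frac{44941}{45634}} = \frac{1}{5846 - \frac{44941}{45634}} = \frac{1}{\frac{266731423}{45634}} = \frac{45634}{266731423}$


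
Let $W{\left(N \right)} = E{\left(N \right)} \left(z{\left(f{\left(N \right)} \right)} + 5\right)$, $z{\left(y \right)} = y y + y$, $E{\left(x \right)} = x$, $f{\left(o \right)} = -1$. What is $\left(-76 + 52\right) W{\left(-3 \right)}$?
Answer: $360$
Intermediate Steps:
$z{\left(y \right)} = y + y^{2}$ ($z{\left(y \right)} = y^{2} + y = y + y^{2}$)
$W{\left(N \right)} = 5 N$ ($W{\left(N \right)} = N \left(- (1 - 1) + 5\right) = N \left(\left(-1\right) 0 + 5\right) = N \left(0 + 5\right) = N 5 = 5 N$)
$\left(-76 + 52\right) W{\left(-3 \right)} = \left(-76 + 52\right) 5 \left(-3\right) = \left(-24\right) \left(-15\right) = 360$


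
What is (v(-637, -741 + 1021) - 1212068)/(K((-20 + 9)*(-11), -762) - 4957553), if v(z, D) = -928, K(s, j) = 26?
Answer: 404332/1652509 ≈ 0.24468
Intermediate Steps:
(v(-637, -741 + 1021) - 1212068)/(K((-20 + 9)*(-11), -762) - 4957553) = (-928 - 1212068)/(26 - 4957553) = -1212996/(-4957527) = -1212996*(-1/4957527) = 404332/1652509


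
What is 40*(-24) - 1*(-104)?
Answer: -856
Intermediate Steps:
40*(-24) - 1*(-104) = -960 + 104 = -856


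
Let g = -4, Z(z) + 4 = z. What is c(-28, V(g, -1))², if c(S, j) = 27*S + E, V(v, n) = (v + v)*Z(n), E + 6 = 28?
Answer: 538756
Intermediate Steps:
E = 22 (E = -6 + 28 = 22)
Z(z) = -4 + z
V(v, n) = 2*v*(-4 + n) (V(v, n) = (v + v)*(-4 + n) = (2*v)*(-4 + n) = 2*v*(-4 + n))
c(S, j) = 22 + 27*S (c(S, j) = 27*S + 22 = 22 + 27*S)
c(-28, V(g, -1))² = (22 + 27*(-28))² = (22 - 756)² = (-734)² = 538756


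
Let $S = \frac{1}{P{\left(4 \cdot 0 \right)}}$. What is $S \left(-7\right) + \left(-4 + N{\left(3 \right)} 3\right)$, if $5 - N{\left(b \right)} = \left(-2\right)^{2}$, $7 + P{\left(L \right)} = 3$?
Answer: $\frac{3}{4} \approx 0.75$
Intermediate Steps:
$P{\left(L \right)} = -4$ ($P{\left(L \right)} = -7 + 3 = -4$)
$N{\left(b \right)} = 1$ ($N{\left(b \right)} = 5 - \left(-2\right)^{2} = 5 - 4 = 1$)
$S = - \frac{1}{4}$ ($S = \frac{1}{-4} = - \frac{1}{4} \approx -0.25$)
$S \left(-7\right) + \left(-4 + N{\left(3 \right)} 3\right) = \left(- \frac{1}{4}\right) \left(-7\right) + \left(-4 + 1 \cdot 3\right) = \frac{7}{4} + \left(-4 + 3\right) = \frac{7}{4} - 1 = \frac{3}{4}$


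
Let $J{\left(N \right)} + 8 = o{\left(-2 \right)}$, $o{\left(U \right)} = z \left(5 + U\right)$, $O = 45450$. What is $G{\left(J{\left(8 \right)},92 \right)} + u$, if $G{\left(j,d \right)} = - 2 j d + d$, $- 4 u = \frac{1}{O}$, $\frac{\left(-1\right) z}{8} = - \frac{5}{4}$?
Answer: $- \frac{719200801}{181800} \approx -3956.0$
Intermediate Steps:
$z = 10$ ($z = - 8 \left(- \frac{5}{4}\right) = - 8 \left(\left(-5\right) \frac{1}{4}\right) = \left(-8\right) \left(- \frac{5}{4}\right) = 10$)
$o{\left(U \right)} = 50 + 10 U$ ($o{\left(U \right)} = 10 \left(5 + U\right) = 50 + 10 U$)
$J{\left(N \right)} = 22$ ($J{\left(N \right)} = -8 + \left(50 + 10 \left(-2\right)\right) = -8 + \left(50 - 20\right) = -8 + 30 = 22$)
$u = - \frac{1}{181800}$ ($u = - \frac{1}{4 \cdot 45450} = \left(- \frac{1}{4}\right) \frac{1}{45450} = - \frac{1}{181800} \approx -5.5006 \cdot 10^{-6}$)
$G{\left(j,d \right)} = d - 2 d j$ ($G{\left(j,d \right)} = - 2 d j + d = d - 2 d j$)
$G{\left(J{\left(8 \right)},92 \right)} + u = 92 \left(1 - 44\right) - \frac{1}{181800} = 92 \left(-43\right) - \frac{1}{181800} = -3956 - \frac{1}{181800} = - \frac{719200801}{181800}$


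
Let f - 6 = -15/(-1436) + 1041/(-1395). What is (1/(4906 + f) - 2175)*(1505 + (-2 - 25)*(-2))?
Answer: -11120031741802815/3279447563 ≈ -3.3908e+6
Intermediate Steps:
f = 3515123/667740 (f = 6 + (-15/(-1436) + 1041/(-1395)) = 6 + (-15*(-1/1436) + 1041*(-1/1395)) = 6 + (15/1436 - 347/465) = 6 - 491317/667740 = 3515123/667740 ≈ 5.2642)
(1/(4906 + f) - 2175)*(1505 + (-2 - 25)*(-2)) = (1/(4906 + 3515123/667740) - 2175)*(1505 + (-2 - 25)*(-2)) = (1/(3279447563/667740) - 2175)*(1505 - 27*(-2)) = (667740/3279447563 - 2175)*(1505 + 54) = -7132797781785/3279447563*1559 = -11120031741802815/3279447563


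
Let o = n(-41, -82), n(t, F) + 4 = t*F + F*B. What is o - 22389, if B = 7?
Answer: -19605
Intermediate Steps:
n(t, F) = -4 + 7*F + F*t (n(t, F) = -4 + (t*F + F*7) = -4 + (F*t + 7*F) = -4 + (7*F + F*t) = -4 + 7*F + F*t)
o = 2784 (o = -4 + 7*(-82) - 82*(-41) = -4 - 574 + 3362 = 2784)
o - 22389 = 2784 - 22389 = -19605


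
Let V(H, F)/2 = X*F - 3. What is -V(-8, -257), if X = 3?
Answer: 1548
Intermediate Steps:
V(H, F) = -6 + 6*F (V(H, F) = 2*(3*F - 3) = 2*(-3 + 3*F) = -6 + 6*F)
-V(-8, -257) = -(-6 + 6*(-257)) = -(-6 - 1542) = -1*(-1548) = 1548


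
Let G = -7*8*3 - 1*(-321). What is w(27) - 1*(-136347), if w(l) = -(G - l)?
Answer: 136221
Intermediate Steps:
G = 153 (G = -56*3 + 321 = -168 + 321 = 153)
w(l) = -153 + l (w(l) = -(153 - l) = -153 + l)
w(27) - 1*(-136347) = (-153 + 27) - 1*(-136347) = -126 + 136347 = 136221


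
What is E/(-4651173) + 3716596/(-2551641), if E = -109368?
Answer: -1889718121580/1318680413877 ≈ -1.4330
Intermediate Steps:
E/(-4651173) + 3716596/(-2551641) = -109368/(-4651173) + 3716596/(-2551641) = -109368*(-1/4651173) + 3716596*(-1/2551641) = 12152/516797 - 3716596/2551641 = -1889718121580/1318680413877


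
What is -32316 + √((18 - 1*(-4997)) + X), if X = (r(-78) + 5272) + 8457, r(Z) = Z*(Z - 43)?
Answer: -32316 + √28182 ≈ -32148.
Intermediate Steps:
r(Z) = Z*(-43 + Z)
X = 23167 (X = (-78*(-43 - 78) + 5272) + 8457 = (-78*(-121) + 5272) + 8457 = (9438 + 5272) + 8457 = 14710 + 8457 = 23167)
-32316 + √((18 - 1*(-4997)) + X) = -32316 + √((18 - 1*(-4997)) + 23167) = -32316 + √((18 + 4997) + 23167) = -32316 + √(5015 + 23167) = -32316 + √28182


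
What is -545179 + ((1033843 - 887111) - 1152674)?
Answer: -1551121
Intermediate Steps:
-545179 + ((1033843 - 887111) - 1152674) = -545179 + (146732 - 1152674) = -545179 - 1005942 = -1551121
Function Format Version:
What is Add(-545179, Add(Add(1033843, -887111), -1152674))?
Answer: -1551121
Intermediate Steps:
Add(-545179, Add(Add(1033843, -887111), -1152674)) = Add(-545179, Add(146732, -1152674)) = Add(-545179, -1005942) = -1551121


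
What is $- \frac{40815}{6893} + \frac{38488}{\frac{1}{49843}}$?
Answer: $\frac{13223237407097}{6893} \approx 1.9184 \cdot 10^{9}$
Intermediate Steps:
$- \frac{40815}{6893} + \frac{38488}{\frac{1}{49843}} = \left(-40815\right) \frac{1}{6893} + 38488 \frac{1}{\frac{1}{49843}} = - \frac{40815}{6893} + 38488 \cdot 49843 = - \frac{40815}{6893} + 1918357384 = \frac{13223237407097}{6893}$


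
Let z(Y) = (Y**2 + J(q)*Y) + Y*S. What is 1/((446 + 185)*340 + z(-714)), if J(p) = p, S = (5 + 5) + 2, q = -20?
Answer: 1/730048 ≈ 1.3698e-6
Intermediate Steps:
S = 12 (S = 10 + 2 = 12)
z(Y) = Y**2 - 8*Y (z(Y) = (Y**2 - 20*Y) + Y*12 = (Y**2 - 20*Y) + 12*Y = Y**2 - 8*Y)
1/((446 + 185)*340 + z(-714)) = 1/((446 + 185)*340 - 714*(-8 - 714)) = 1/(631*340 - 714*(-722)) = 1/(214540 + 515508) = 1/730048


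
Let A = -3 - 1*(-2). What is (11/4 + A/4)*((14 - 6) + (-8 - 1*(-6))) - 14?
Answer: 1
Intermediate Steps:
A = -1 (A = -3 + 2 = -1)
(11/4 + A/4)*((14 - 6) + (-8 - 1*(-6))) - 14 = (11/4 - 1/4)*((14 - 6) + (-8 - 1*(-6))) - 14 = (11*(¼) - 1*¼)*(8 + (-8 + 6)) - 14 = (11/4 - ¼)*(8 - 2) - 14 = (5/2)*6 - 14 = 15 - 14 = 1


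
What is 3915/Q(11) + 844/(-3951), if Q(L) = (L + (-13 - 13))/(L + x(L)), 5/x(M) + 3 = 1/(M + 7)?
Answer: -508431755/209403 ≈ -2428.0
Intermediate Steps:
x(M) = 5/(-3 + 1/(7 + M)) (x(M) = 5/(-3 + 1/(M + 7)) = 5/(-3 + 1/(7 + M)))
Q(L) = (-26 + L)/(L + 5*(-7 - L)/(20 + 3*L)) (Q(L) = (L + (-13 - 13))/(L + 5*(-7 - L)/(20 + 3*L)) = (L - 26)/(L + 5*(-7 - L)/(20 + 3*L)) = (-26 + L)/(L + 5*(-7 - L)/(20 + 3*L)))
3915/Q(11) + 844/(-3951) = 3915/(((-26 + 11)*(20 + 3*11)/(-35 - 5*11 + 11*(20 + 3*11)))) + 844/(-3951) = 3915/((-15*(20 + 33)/(-35 - 55 + 11*(20 + 33)))) + 844*(-1/3951) = 3915/((-15*53/(-35 - 55 + 11*53))) - 844/3951 = 3915/((-15*53/(-35 - 55 + 583))) - 844/3951 = 3915/((-15*53/493)) - 844/3951 = 3915/(((1/493)*(-15)*53)) - 844/3951 = 3915/(-795/493) - 844/3951 = 3915*(-493/795) - 844/3951 = -128673/53 - 844/3951 = -508431755/209403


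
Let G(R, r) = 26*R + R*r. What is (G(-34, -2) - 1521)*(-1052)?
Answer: 2458524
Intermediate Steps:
(G(-34, -2) - 1521)*(-1052) = (-34*(26 - 2) - 1521)*(-1052) = (-34*24 - 1521)*(-1052) = (-816 - 1521)*(-1052) = -2337*(-1052) = 2458524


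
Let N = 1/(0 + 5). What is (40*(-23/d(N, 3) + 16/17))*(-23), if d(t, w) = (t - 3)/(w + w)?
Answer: -5498840/119 ≈ -46209.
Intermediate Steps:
N = 1/5 ≈ 0.20000
d(t, w) = (-3 + t)/(2*w) (d(t, w) = (-3 + t)/((2*w)) = (-3 + t)*(1/(2*w)) = (-3 + t)/(2*w))
(40*(-23/d(N, 3) + 16/17))*(-23) = (40*(-23*6/(-3 + 1/5) + 16/17))*(-23) = (40*(-23/((1/2)*(1/3)*(-14/5)) + 16*(1/17)))*(-23) = (40*(-23/(-7/15) + 16/17))*(-23) = (40*(-23*(-15/7) + 16/17))*(-23) = (40*(345/7 + 16/17))*(-23) = (40*(5977/119))*(-23) = (239080/119)*(-23) = -5498840/119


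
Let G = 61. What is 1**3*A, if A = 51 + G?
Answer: 112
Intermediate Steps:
A = 112 (A = 51 + 61 = 112)
1**3*A = 1**3*112 = 1*112 = 112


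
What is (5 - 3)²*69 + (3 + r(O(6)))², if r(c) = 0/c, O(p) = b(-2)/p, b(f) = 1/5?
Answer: 285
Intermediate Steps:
b(f) = ⅕
O(p) = 1/(5*p)
r(c) = 0
(5 - 3)²*69 + (3 + r(O(6)))² = (5 - 3)²*69 + (3 + 0)² = 2²*69 + 3² = 4*69 + 9 = 276 + 9 = 285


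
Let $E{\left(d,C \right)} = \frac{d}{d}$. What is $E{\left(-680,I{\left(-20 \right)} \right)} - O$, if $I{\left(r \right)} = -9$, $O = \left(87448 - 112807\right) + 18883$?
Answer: $6477$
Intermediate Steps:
$O = -6476$ ($O = -25359 + 18883 = -6476$)
$E{\left(d,C \right)} = 1$
$E{\left(-680,I{\left(-20 \right)} \right)} - O = 1 - -6476 = 1 + 6476 = 6477$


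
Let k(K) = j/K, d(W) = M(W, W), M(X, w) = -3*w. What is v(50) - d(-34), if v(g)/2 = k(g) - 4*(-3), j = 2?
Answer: -1948/25 ≈ -77.920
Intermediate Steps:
d(W) = -3*W
k(K) = 2/K
v(g) = 24 + 4/g (v(g) = 2*(2/g - 4*(-3)) = 2*(2/g + 12) = 2*(12 + 2/g) = 24 + 4/g)
v(50) - d(-34) = (24 + 4/50) - (-3)*(-34) = (24 + 4*(1/50)) - 1*102 = (24 + 2/25) - 102 = 602/25 - 102 = -1948/25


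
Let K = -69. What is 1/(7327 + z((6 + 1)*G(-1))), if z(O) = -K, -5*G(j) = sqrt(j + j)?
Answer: 1/7396 ≈ 0.00013521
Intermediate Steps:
G(j) = -sqrt(2)*sqrt(j)/5 (G(j) = -sqrt(j + j)/5 = -sqrt(2)*sqrt(j)/5)
z(O) = 69 (z(O) = -1*(-69) = 69)
1/(7327 + z((6 + 1)*G(-1))) = 1/(7327 + 69) = 1/7396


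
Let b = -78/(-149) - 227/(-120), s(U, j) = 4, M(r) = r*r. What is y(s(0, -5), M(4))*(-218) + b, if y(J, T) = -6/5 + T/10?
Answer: -1515953/17880 ≈ -84.785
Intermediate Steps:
M(r) = r**2
b = 43183/17880 (b = -78*(-1/149) - 227*(-1/120) = 78/149 + 227/120 = 43183/17880 ≈ 2.4152)
y(J, T) = -6/5 + T/10 (y(J, T) = -6*1/5 + T*(1/10) = -6/5 + T/10)
y(s(0, -5), M(4))*(-218) + b = (-6/5 + (1/10)*4**2)*(-218) + 43183/17880 = (-6/5 + (1/10)*16)*(-218) + 43183/17880 = (-6/5 + 8/5)*(-218) + 43183/17880 = (2/5)*(-218) + 43183/17880 = -436/5 + 43183/17880 = -1515953/17880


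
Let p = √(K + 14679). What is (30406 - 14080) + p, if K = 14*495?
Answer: 16473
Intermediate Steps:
K = 6930
p = 147 (p = √(6930 + 14679) = √21609 = 147)
(30406 - 14080) + p = (30406 - 14080) + 147 = 16326 + 147 = 16473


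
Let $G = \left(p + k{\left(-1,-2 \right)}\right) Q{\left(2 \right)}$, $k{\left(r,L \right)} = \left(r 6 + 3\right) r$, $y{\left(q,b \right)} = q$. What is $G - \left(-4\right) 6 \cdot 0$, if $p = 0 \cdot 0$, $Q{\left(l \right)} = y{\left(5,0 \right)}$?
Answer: $15$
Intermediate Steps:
$Q{\left(l \right)} = 5$
$k{\left(r,L \right)} = r \left(3 + 6 r\right)$ ($k{\left(r,L \right)} = \left(6 r + 3\right) r = \left(3 + 6 r\right) r = r \left(3 + 6 r\right)$)
$p = 0$
$G = 15$ ($G = \left(0 + 3 \left(-1\right) \left(1 + 2 \left(-1\right)\right)\right) 5 = \left(0 + 3 \left(-1\right) \left(1 - 2\right)\right) 5 = \left(0 + 3 \left(-1\right) \left(-1\right)\right) 5 = \left(0 + 3\right) 5 = 3 \cdot 5 = 15$)
$G - \left(-4\right) 6 \cdot 0 = 15 - \left(-4\right) 6 \cdot 0 = 15 - \left(-24\right) 0 = 15 - 0 = 15 + 0 = 15$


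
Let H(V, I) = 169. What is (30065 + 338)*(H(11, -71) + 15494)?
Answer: 476202189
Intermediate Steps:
(30065 + 338)*(H(11, -71) + 15494) = (30065 + 338)*(169 + 15494) = 30403*15663 = 476202189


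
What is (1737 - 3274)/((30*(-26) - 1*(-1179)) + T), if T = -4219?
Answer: 1537/3820 ≈ 0.40236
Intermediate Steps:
(1737 - 3274)/((30*(-26) - 1*(-1179)) + T) = (1737 - 3274)/((30*(-26) - 1*(-1179)) - 4219) = -1537/((-780 + 1179) - 4219) = -1537/(399 - 4219) = -1537/(-3820) = -1537*(-1/3820) = 1537/3820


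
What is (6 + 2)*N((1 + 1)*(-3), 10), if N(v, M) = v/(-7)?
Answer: 48/7 ≈ 6.8571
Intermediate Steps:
N(v, M) = -v/7 (N(v, M) = v*(-⅐) = -v/7)
(6 + 2)*N((1 + 1)*(-3), 10) = (6 + 2)*(-(1 + 1)*(-3)/7) = 8*(-2*(-3)/7) = 8*(-⅐*(-6)) = 8*(6/7) = 48/7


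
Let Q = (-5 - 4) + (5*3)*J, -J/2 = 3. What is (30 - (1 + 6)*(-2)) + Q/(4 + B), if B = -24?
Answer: 979/20 ≈ 48.950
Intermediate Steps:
J = -6 (J = -2*3 = -6)
Q = -99 (Q = (-5 - 4) + (5*3)*(-6) = -9 + 15*(-6) = -9 - 90 = -99)
(30 - (1 + 6)*(-2)) + Q/(4 + B) = (30 - (1 + 6)*(-2)) - 99/(4 - 24) = (30 - 7*(-2)) - 99/(-20) = (30 - 1*(-14)) - 1/20*(-99) = (30 + 14) + 99/20 = 44 + 99/20 = 979/20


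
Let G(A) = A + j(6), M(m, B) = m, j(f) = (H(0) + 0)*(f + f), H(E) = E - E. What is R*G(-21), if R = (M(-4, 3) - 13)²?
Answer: -6069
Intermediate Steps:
H(E) = 0
j(f) = 0 (j(f) = (0 + 0)*(f + f) = 0*(2*f) = 0)
R = 289 (R = (-4 - 13)² = (-17)² = 289)
G(A) = A (G(A) = A + 0 = A)
R*G(-21) = 289*(-21) = -6069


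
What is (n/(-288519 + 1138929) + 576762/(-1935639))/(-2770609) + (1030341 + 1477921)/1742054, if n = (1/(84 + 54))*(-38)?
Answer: 43850795836713654573462973/30455529998307826193855370 ≈ 1.4398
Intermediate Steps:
n = -19/69 (n = (1/138)*(-38) = -19/69 ≈ -0.27536)
(n/(-288519 + 1138929) + 576762/(-1935639))/(-2770609) + (1030341 + 1477921)/1742054 = (-19/(69*(-288519 + 1138929)) + 576762/(-1935639))/(-2770609) + (1030341 + 1477921)/1742054 = (-19/69/850410 + 576762*(-1/1935639))*(-1/2770609) + 2508262*(1/1742054) = (-19/69*1/850410 - 192254/645213)*(-1/2770609) + 1254131/871027 = (-19/58678290 - 192254/645213)*(-1/2770609) + 1254131/871027 = -3760382741569/12619998508590*(-1/2770609) + 1254131/871027 = 3760382741569/34965081447886031310 + 1254131/871027 = 43850795836713654573462973/30455529998307826193855370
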